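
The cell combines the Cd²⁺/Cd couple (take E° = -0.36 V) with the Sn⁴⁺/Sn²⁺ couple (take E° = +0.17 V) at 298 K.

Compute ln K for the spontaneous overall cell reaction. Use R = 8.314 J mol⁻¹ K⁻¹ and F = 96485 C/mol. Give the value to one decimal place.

Cathode: Sn⁴⁺/Sn²⁺; anode: Cd²⁺/Cd. E°cell = (+0.17) − (-0.36) = +0.53 V, with n = 2.
ΔG° = −nFE° = −RT ln K, so ln K = nFE°/(RT) = (2)(96485)(+0.53) / ((8.314)(298)) = 41.280.

41.3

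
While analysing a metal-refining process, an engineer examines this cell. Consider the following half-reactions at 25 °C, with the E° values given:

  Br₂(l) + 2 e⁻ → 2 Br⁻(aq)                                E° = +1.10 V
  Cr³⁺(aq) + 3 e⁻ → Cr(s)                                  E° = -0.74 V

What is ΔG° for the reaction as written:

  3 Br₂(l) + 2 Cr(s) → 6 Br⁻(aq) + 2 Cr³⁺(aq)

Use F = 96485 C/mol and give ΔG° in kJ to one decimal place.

-1065.2 kJ

As written, Br₂/Br⁻ is reduced (cathode) and Cr³⁺/Cr is oxidised (anode), so E°cell = (+1.10) − (-0.74) = +1.84 V.
Balancing electrons gives n = 6.
ΔG° = −nFE° = −(6)(96485)(+1.84) = -1,065,194 J = -1065.2 kJ.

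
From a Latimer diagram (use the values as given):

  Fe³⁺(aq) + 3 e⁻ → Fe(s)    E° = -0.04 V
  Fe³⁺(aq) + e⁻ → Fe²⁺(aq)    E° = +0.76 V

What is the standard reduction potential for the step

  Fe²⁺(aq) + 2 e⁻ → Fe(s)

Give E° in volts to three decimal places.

-0.440 V

Sequential free energies add, so n₃E°₃ = n₁E°₁ + n₂E°₂.
With n₃ = 3, and the known step contributing 1×(+0.76) V, the unknown satisfies 2·E° = 3×(-0.04) − 1×(+0.76) = -0.880.
E° = -0.880 / 2 = -0.440 V.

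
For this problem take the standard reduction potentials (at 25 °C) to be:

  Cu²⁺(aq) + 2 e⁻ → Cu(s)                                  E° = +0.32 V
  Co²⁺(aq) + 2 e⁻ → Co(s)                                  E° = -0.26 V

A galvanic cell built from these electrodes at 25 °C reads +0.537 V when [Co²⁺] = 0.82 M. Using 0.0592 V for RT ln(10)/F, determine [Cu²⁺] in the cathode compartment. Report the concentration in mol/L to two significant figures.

0.029 M

Cu²⁺/Cu is the cathode, Co²⁺/Co the anode: E°cell = +0.58 V, n = 2.
Overall reaction: Cu²⁺(aq) + Co(s) → Cu(s) + Co²⁺(aq); Q = [Co²⁺]^1/[Cu²⁺]^1.
From E = E° − (0.0592/n) log Q: log Q = (E° − E)·n/0.0592 = (+0.58 − (+0.537))·2/0.0592 = 1.4527.
So 1·log[Cu²⁺] = 1·log(0.82) − log Q = -0.0862 − (1.4527) = -1.5389; [Cu²⁺] = 10^(-1.5389) ≈ 0.029 M.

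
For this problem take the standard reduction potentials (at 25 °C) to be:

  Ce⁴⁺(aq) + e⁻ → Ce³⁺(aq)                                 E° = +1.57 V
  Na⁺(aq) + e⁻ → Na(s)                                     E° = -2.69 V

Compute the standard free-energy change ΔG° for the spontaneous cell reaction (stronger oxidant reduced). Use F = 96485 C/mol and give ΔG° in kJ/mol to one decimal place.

Ce⁴⁺/Ce³⁺ (E° = +1.57 V) is the cathode; Na⁺/Na (E° = -2.69 V) is the anode, so E°cell = +4.26 V.
Balancing electrons gives n = 1 (lcm of 1 and 1).
ΔG° = −nFE° = −(1)(96485)(+4.26) = -411,026 J = -411.0 kJ/mol.

-411.0 kJ/mol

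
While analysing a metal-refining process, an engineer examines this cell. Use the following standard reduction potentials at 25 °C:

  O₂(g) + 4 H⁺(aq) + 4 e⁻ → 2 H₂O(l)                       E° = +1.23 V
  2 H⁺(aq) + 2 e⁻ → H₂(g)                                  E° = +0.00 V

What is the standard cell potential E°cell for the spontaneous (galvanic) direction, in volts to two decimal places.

The O₂/H₂O couple has the higher reduction potential, so it is the cathode; H⁺/H₂ is oxidised at the anode.
E°cell = E°(cathode) − E°(anode) = (+1.23) − (+0.00) = +1.23 V.
Since E°cell > 0, the reaction is spontaneous under standard conditions.

+1.23 V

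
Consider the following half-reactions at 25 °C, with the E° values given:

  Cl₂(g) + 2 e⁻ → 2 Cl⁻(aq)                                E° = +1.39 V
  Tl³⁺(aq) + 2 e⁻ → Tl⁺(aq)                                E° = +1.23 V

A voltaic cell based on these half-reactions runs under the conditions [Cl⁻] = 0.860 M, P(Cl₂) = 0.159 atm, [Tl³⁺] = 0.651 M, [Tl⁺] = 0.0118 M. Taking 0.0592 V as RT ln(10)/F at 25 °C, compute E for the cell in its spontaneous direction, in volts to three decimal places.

+0.089 V

Cl₂/Cl⁻ is the cathode (higher E°), Tl³⁺/Tl⁺ the anode: E°cell = +1.39 − (+1.23) = +0.16 V, n = 2.
Overall: Cl₂(g) + Tl⁺(aq) → 2 Cl⁻(aq) + Tl³⁺(aq)
Q = [Cl⁻]^2·[Tl³⁺] / (P(Cl₂)·[Tl⁺]); log Q = 2.409.
E = E° − (0.0592/n) log Q = +0.16 − (0.0592/2)(2.409) = +0.089 V.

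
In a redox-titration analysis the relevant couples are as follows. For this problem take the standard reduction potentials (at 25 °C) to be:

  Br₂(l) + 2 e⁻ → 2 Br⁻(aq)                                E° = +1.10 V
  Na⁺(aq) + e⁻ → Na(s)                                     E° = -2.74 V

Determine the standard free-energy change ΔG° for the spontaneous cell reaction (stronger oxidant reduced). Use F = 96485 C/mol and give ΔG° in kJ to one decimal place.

-741.0 kJ

Br₂/Br⁻ (E° = +1.10 V) is the cathode; Na⁺/Na (E° = -2.74 V) is the anode, so E°cell = +3.84 V.
Balancing electrons gives n = 2 (lcm of 2 and 1).
ΔG° = −nFE° = −(2)(96485)(+3.84) = -741,005 J = -741.0 kJ.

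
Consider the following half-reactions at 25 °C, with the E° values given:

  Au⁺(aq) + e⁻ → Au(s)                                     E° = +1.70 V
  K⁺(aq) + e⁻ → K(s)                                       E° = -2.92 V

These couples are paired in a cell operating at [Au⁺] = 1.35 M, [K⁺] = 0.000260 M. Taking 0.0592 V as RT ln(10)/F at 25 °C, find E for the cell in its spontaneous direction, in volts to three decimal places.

Au⁺/Au is the cathode (higher E°), K⁺/K the anode: E°cell = +1.70 − (-2.92) = +4.62 V, n = 1.
Overall: Au⁺(aq) + K(s) → Au(s) + K⁺(aq)
Q = [K⁺] / ([Au⁺]); log Q = -3.715.
E = E° − (0.0592/n) log Q = +4.62 − (0.0592/1)(-3.715) = +4.840 V.

+4.840 V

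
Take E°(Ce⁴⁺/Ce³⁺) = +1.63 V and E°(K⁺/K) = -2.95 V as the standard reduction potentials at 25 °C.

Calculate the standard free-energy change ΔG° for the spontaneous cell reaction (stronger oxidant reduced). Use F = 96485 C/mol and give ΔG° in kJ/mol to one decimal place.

-441.9 kJ/mol

Ce⁴⁺/Ce³⁺ (E° = +1.63 V) is the cathode; K⁺/K (E° = -2.95 V) is the anode, so E°cell = +4.58 V.
Balancing electrons gives n = 1 (lcm of 1 and 1).
ΔG° = −nFE° = −(1)(96485)(+4.58) = -441,901 J = -441.9 kJ/mol.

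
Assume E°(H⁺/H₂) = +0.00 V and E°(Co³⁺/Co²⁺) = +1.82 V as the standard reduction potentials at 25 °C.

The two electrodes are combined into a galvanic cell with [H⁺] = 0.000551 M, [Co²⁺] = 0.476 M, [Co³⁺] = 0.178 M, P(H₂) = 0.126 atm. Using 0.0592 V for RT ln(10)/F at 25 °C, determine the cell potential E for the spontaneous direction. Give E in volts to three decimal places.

Co³⁺/Co²⁺ is the cathode (higher E°), H⁺/H₂ the anode: E°cell = +1.82 − (+0.00) = +1.82 V, n = 2.
Overall: 2 Co³⁺(aq) + H₂(g) → 2 Co²⁺(aq) + 2 H⁺(aq)
Q = [Co²⁺]^2·[H⁺]^2 / ([Co³⁺]^2·P(H₂)); log Q = -4.764.
E = E° − (0.0592/n) log Q = +1.82 − (0.0592/2)(-4.764) = +1.961 V.

+1.961 V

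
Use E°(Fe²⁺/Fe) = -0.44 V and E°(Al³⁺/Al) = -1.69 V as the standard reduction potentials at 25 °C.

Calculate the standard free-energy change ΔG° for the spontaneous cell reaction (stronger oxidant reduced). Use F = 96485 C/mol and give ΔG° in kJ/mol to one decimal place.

Fe²⁺/Fe (E° = -0.44 V) is the cathode; Al³⁺/Al (E° = -1.69 V) is the anode, so E°cell = +1.25 V.
Balancing electrons gives n = 6 (lcm of 2 and 3).
ΔG° = −nFE° = −(6)(96485)(+1.25) = -723,638 J = -723.6 kJ/mol.

-723.6 kJ/mol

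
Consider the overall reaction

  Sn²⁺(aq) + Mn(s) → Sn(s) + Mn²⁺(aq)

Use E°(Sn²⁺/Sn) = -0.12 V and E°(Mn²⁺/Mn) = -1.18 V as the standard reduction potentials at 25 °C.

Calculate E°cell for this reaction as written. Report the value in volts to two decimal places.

The Sn²⁺/Sn couple has the higher reduction potential, so it is the cathode; Mn²⁺/Mn is oxidised at the anode.
E°cell = E°(cathode) − E°(anode) = (-0.12) − (-1.18) = +1.06 V.

+1.06 V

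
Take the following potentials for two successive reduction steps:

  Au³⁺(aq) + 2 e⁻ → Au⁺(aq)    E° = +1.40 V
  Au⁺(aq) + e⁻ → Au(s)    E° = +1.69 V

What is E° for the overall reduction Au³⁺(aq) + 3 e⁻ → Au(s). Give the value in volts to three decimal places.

Adding the free-energy changes (−nFE°) of the two steps gives −n₃FE°₃ = −n₁FE°₁ − n₂FE°₂.
E°₃ = (2×+1.40 + 1×+1.69) / 3 = (+4.490) / 3 = +1.497 V.
E° values themselves are not directly additive — weighting by electron count is essential.

+1.497 V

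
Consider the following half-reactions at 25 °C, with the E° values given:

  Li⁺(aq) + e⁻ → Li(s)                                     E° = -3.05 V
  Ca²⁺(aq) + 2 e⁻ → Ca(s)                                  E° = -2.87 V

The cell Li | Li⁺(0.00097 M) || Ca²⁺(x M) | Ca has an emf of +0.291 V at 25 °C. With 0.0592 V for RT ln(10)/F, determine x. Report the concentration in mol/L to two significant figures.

0.0053 M

Ca²⁺/Ca is the cathode, Li⁺/Li the anode: E°cell = +0.18 V, n = 2.
Overall reaction: Ca²⁺(aq) + 2 Li(s) → Ca(s) + 2 Li⁺(aq); Q = [Li⁺]^2/[Ca²⁺]^1.
From E = E° − (0.0592/n) log Q: log Q = (E° − E)·n/0.0592 = (+0.18 − (+0.291))·2/0.0592 = -3.7500.
So 1·log[Ca²⁺] = 2·log(0.00097) − log Q = -6.0265 − (-3.7500) = -2.2765; [Ca²⁺] = 10^(-2.2765) ≈ 0.0053 M.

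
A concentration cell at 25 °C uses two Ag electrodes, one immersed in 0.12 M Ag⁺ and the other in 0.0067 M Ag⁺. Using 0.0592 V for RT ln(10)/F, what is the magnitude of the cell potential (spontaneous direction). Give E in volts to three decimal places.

+0.074 V

For a concentration cell E°cell = 0. The 0.12 M side is the cathode (reduction is favoured where [Ag⁺] is higher).
With n = 1, E = −(0.0592/1) log([Ag⁺]ₐₙ/[Ag⁺]꜀ₐₜ) = −(0.0592/1) log(0.0067/0.12) = −(0.0592/1)(-1.253) = +0.074 V.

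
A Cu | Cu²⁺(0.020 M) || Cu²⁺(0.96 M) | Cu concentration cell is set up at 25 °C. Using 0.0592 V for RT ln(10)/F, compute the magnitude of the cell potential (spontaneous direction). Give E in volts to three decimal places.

+0.050 V

For a concentration cell E°cell = 0. The 0.96 M side is the cathode (reduction is favoured where [Cu²⁺] is higher).
With n = 2, E = −(0.0592/2) log([Cu²⁺]ₐₙ/[Cu²⁺]꜀ₐₜ) = −(0.0592/2) log(0.02/0.96) = −(0.0592/2)(-1.681) = +0.050 V.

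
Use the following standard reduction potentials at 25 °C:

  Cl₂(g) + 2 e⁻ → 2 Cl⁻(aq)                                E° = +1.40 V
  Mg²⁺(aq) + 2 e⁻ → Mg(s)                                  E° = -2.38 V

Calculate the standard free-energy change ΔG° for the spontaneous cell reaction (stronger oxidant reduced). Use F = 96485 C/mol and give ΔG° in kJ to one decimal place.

Cl₂/Cl⁻ (E° = +1.40 V) is the cathode; Mg²⁺/Mg (E° = -2.38 V) is the anode, so E°cell = +3.78 V.
Balancing electrons gives n = 2 (lcm of 2 and 2).
ΔG° = −nFE° = −(2)(96485)(+3.78) = -729,427 J = -729.4 kJ.

-729.4 kJ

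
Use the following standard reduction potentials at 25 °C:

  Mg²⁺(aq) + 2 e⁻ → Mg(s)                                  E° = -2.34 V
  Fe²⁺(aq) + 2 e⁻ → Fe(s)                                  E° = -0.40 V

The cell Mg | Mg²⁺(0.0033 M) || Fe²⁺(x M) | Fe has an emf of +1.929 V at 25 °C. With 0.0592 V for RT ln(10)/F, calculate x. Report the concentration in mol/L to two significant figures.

0.0014 M

Fe²⁺/Fe is the cathode, Mg²⁺/Mg the anode: E°cell = +1.94 V, n = 2.
Overall reaction: Fe²⁺(aq) + Mg(s) → Fe(s) + Mg²⁺(aq); Q = [Mg²⁺]^1/[Fe²⁺]^1.
From E = E° − (0.0592/n) log Q: log Q = (E° − E)·n/0.0592 = (+1.94 − (+1.929))·2/0.0592 = 0.3716.
So 1·log[Fe²⁺] = 1·log(0.0033) − log Q = -2.4815 − (0.3716) = -2.8531; [Fe²⁺] = 10^(-2.8531) ≈ 0.0014 M.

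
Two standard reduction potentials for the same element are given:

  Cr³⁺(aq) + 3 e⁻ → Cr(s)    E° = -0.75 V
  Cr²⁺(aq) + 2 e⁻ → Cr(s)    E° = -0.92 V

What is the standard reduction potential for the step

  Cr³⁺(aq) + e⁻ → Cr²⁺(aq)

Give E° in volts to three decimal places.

-0.410 V

Sequential free energies add, so n₃E°₃ = n₁E°₁ + n₂E°₂.
With n₃ = 3, and the known step contributing 2×(-0.92) V, the unknown satisfies 1·E° = 3×(-0.75) − 2×(-0.92) = -0.410.
E° = -0.410 / 1 = -0.410 V.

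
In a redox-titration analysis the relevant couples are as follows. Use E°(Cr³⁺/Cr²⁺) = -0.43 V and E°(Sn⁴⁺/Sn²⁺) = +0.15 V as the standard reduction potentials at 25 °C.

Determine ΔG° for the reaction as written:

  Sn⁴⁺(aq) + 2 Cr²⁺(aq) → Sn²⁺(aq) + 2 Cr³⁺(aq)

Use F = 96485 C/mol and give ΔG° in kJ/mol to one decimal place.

As written, Sn⁴⁺/Sn²⁺ is reduced (cathode) and Cr³⁺/Cr²⁺ is oxidised (anode), so E°cell = (+0.15) − (-0.43) = +0.58 V.
Balancing electrons gives n = 2.
ΔG° = −nFE° = −(2)(96485)(+0.58) = -111,923 J = -111.9 kJ/mol.

-111.9 kJ/mol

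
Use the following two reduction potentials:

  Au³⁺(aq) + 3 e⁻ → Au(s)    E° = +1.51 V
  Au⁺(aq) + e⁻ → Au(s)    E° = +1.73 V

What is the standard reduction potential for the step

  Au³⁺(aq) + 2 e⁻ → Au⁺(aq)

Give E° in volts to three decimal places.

+1.400 V

Sequential free energies add, so n₃E°₃ = n₁E°₁ + n₂E°₂.
With n₃ = 3, and the known step contributing 1×(+1.73) V, the unknown satisfies 2·E° = 3×(+1.51) − 1×(+1.73) = +2.800.
E° = +2.800 / 2 = +1.400 V.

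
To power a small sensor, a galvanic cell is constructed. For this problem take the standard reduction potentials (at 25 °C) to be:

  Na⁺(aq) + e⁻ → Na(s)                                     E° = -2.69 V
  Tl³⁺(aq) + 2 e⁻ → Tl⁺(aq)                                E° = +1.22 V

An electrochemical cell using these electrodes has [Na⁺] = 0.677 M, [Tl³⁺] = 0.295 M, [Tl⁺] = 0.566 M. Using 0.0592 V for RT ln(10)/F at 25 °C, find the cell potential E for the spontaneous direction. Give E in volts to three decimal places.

Tl³⁺/Tl⁺ is the cathode (higher E°), Na⁺/Na the anode: E°cell = +1.22 − (-2.69) = +3.91 V, n = 2.
Overall: Tl³⁺(aq) + 2 Na(s) → Tl⁺(aq) + 2 Na⁺(aq)
Q = [Tl⁺]·[Na⁺]^2 / ([Tl³⁺]); log Q = -0.056.
E = E° − (0.0592/n) log Q = +3.91 − (0.0592/2)(-0.056) = +3.912 V.

+3.912 V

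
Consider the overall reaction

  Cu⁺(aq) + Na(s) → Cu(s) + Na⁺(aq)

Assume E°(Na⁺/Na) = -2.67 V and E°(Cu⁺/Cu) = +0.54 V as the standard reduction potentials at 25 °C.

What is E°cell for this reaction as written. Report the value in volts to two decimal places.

The Cu⁺/Cu couple has the higher reduction potential, so it is the cathode; Na⁺/Na is oxidised at the anode.
E°cell = E°(cathode) − E°(anode) = (+0.54) − (-2.67) = +3.21 V.

+3.21 V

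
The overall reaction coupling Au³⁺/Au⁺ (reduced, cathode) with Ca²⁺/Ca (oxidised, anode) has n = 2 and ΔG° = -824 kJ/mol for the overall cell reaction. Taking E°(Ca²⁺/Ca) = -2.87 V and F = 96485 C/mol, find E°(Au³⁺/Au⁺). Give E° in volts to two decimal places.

E°cell = −ΔG°/(nF) = −(-824×10³)/((2)(96485)) = +4.270 V.
Since Au³⁺/Au⁺ is the cathode and Ca²⁺/Ca the anode, E°cell = E°(Au³⁺/Au⁺) − E°(Ca²⁺/Ca).
So E°(Au³⁺/Au⁺) = E°cell + E°(Ca²⁺/Ca) = +4.270 + (-2.87) = +1.40 V.

+1.40 V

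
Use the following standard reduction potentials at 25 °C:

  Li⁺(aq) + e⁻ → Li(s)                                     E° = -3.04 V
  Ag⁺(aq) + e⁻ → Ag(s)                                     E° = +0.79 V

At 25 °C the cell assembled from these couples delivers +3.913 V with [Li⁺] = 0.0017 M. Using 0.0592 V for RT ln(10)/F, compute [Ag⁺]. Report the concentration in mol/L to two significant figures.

Ag⁺/Ag is the cathode, Li⁺/Li the anode: E°cell = +3.83 V, n = 1.
Overall reaction: Ag⁺(aq) + Li(s) → Ag(s) + Li⁺(aq); Q = [Li⁺]^1/[Ag⁺]^1.
From E = E° − (0.0592/n) log Q: log Q = (E° − E)·n/0.0592 = (+3.83 − (+3.913))·1/0.0592 = -1.4020.
So 1·log[Ag⁺] = 1·log(0.0017) − log Q = -2.7696 − (-1.4020) = -1.3676; [Ag⁺] = 10^(-1.3676) ≈ 0.043 M.

0.043 M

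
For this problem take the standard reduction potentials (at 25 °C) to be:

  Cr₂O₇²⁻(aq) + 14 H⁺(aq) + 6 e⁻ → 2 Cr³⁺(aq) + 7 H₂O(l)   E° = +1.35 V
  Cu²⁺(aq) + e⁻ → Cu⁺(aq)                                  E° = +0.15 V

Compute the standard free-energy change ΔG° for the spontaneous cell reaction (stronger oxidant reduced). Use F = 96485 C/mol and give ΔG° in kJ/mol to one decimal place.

Cr₂O₇²⁻/Cr³⁺ (E° = +1.35 V) is the cathode; Cu²⁺/Cu⁺ (E° = +0.15 V) is the anode, so E°cell = +1.20 V.
Balancing electrons gives n = 6 (lcm of 6 and 1).
ΔG° = −nFE° = −(6)(96485)(+1.20) = -694,692 J = -694.7 kJ/mol.

-694.7 kJ/mol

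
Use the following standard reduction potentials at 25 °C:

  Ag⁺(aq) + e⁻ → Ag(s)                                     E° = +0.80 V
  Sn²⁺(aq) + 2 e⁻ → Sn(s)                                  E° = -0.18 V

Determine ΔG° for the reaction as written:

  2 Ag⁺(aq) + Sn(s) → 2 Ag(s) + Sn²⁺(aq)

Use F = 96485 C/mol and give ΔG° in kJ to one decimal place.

-189.1 kJ

As written, Ag⁺/Ag is reduced (cathode) and Sn²⁺/Sn is oxidised (anode), so E°cell = (+0.80) − (-0.18) = +0.98 V.
Balancing electrons gives n = 2.
ΔG° = −nFE° = −(2)(96485)(+0.98) = -189,111 J = -189.1 kJ.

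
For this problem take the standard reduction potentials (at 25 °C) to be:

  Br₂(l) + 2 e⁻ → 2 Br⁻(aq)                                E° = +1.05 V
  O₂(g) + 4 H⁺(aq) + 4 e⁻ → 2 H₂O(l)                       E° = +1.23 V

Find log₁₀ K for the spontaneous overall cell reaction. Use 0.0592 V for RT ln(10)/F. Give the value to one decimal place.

Cathode: O₂/H₂O; anode: Br₂/Br⁻. E°cell = +0.18 V, n = 4.
log K = nE°cell / 0.0592 = (4)(+0.18) / 0.0592 = 12.2.

12.2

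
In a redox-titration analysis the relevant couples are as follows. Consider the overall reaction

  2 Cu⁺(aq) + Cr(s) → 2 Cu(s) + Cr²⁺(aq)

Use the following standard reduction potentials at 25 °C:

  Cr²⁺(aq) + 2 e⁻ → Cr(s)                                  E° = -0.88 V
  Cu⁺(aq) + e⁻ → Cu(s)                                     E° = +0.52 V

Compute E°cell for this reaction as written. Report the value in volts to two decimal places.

The Cu⁺/Cu couple has the higher reduction potential, so it is the cathode; Cr²⁺/Cr is oxidised at the anode.
E°cell = E°(cathode) − E°(anode) = (+0.52) − (-0.88) = +1.40 V.

+1.40 V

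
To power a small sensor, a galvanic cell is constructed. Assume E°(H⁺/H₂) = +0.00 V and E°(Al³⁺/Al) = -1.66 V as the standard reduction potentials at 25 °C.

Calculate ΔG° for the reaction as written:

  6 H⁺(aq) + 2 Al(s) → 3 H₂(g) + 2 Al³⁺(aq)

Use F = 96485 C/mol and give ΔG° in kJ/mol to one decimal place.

-961.0 kJ/mol

As written, H⁺/H₂ is reduced (cathode) and Al³⁺/Al is oxidised (anode), so E°cell = (+0.00) − (-1.66) = +1.66 V.
Balancing electrons gives n = 6.
ΔG° = −nFE° = −(6)(96485)(+1.66) = -960,991 J = -961.0 kJ/mol.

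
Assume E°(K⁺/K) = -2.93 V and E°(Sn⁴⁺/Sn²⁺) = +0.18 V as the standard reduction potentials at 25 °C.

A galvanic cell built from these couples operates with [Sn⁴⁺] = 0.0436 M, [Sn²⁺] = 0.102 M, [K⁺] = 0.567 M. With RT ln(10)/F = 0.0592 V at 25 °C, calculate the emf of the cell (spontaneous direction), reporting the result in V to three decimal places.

+3.114 V

Sn⁴⁺/Sn²⁺ is the cathode (higher E°), K⁺/K the anode: E°cell = +0.18 − (-2.93) = +3.11 V, n = 2.
Overall: Sn⁴⁺(aq) + 2 K(s) → Sn²⁺(aq) + 2 K⁺(aq)
Q = [Sn²⁺]·[K⁺]^2 / ([Sn⁴⁺]); log Q = -0.124.
E = E° − (0.0592/n) log Q = +3.11 − (0.0592/2)(-0.124) = +3.114 V.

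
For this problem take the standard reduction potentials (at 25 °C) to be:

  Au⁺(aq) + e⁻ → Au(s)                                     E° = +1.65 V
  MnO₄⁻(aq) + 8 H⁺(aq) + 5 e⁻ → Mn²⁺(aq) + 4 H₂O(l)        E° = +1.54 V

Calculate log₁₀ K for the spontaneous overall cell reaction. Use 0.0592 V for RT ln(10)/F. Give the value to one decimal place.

9.3

Cathode: Au⁺/Au; anode: MnO₄⁻/Mn²⁺. E°cell = +0.11 V, n = 5.
log K = nE°cell / 0.0592 = (5)(+0.11) / 0.0592 = 9.3.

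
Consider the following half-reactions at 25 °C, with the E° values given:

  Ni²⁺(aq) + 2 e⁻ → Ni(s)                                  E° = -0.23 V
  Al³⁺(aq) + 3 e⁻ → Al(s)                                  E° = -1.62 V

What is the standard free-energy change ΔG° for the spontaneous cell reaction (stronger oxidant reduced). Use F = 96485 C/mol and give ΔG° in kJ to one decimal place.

-804.7 kJ

Ni²⁺/Ni (E° = -0.23 V) is the cathode; Al³⁺/Al (E° = -1.62 V) is the anode, so E°cell = +1.39 V.
Balancing electrons gives n = 6 (lcm of 2 and 3).
ΔG° = −nFE° = −(6)(96485)(+1.39) = -804,685 J = -804.7 kJ.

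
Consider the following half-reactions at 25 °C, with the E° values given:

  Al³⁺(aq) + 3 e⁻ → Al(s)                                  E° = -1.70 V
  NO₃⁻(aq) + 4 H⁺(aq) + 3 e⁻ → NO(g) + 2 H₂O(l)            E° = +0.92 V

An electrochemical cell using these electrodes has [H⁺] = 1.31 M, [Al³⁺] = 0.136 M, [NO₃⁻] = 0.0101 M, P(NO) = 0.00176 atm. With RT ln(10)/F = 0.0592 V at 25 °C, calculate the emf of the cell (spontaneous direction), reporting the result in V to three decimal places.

+2.661 V

NO₃⁻/NO is the cathode (higher E°), Al³⁺/Al the anode: E°cell = +0.92 − (-1.70) = +2.62 V, n = 3.
Overall: NO₃⁻(aq) + 4 H⁺(aq) + Al(s) → NO(g) + 2 H₂O(l) + Al³⁺(aq)
Q = P(NO)·[Al³⁺] / ([NO₃⁻]·[H⁺]^4); log Q = -2.094.
E = E° − (0.0592/n) log Q = +2.62 − (0.0592/3)(-2.094) = +2.661 V.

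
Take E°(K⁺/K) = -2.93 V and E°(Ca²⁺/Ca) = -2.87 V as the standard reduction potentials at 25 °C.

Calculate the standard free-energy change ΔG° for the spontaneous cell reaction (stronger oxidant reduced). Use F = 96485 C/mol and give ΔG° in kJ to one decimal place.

Ca²⁺/Ca (E° = -2.87 V) is the cathode; K⁺/K (E° = -2.93 V) is the anode, so E°cell = +0.06 V.
Balancing electrons gives n = 2 (lcm of 2 and 1).
ΔG° = −nFE° = −(2)(96485)(+0.06) = -11,578 J = -11.6 kJ.

-11.6 kJ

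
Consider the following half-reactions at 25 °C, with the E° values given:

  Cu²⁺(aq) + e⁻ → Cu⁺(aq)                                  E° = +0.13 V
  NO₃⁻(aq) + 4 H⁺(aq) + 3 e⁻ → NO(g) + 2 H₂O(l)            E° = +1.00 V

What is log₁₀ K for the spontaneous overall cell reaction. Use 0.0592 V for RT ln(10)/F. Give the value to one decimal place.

44.1

Cathode: NO₃⁻/NO; anode: Cu²⁺/Cu⁺. E°cell = +0.87 V, n = 3.
log K = nE°cell / 0.0592 = (3)(+0.87) / 0.0592 = 44.1.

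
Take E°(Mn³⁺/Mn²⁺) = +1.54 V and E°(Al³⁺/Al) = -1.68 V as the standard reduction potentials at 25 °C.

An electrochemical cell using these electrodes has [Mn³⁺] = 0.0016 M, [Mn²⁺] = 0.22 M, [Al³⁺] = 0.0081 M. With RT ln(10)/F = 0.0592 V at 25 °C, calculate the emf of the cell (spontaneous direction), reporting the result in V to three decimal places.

Mn³⁺/Mn²⁺ is the cathode (higher E°), Al³⁺/Al the anode: E°cell = +1.54 − (-1.68) = +3.22 V, n = 3.
Overall: 3 Mn³⁺(aq) + Al(s) → 3 Mn²⁺(aq) + Al³⁺(aq)
Q = [Mn²⁺]^3·[Al³⁺] / ([Mn³⁺]^3); log Q = 4.323.
E = E° − (0.0592/n) log Q = +3.22 − (0.0592/3)(4.323) = +3.135 V.

+3.135 V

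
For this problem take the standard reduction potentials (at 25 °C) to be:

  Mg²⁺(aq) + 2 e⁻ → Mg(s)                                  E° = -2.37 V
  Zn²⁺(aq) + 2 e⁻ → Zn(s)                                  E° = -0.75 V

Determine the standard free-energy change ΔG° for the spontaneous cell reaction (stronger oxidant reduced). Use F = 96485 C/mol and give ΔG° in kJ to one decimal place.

Zn²⁺/Zn (E° = -0.75 V) is the cathode; Mg²⁺/Mg (E° = -2.37 V) is the anode, so E°cell = +1.62 V.
Balancing electrons gives n = 2 (lcm of 2 and 2).
ΔG° = −nFE° = −(2)(96485)(+1.62) = -312,611 J = -312.6 kJ.

-312.6 kJ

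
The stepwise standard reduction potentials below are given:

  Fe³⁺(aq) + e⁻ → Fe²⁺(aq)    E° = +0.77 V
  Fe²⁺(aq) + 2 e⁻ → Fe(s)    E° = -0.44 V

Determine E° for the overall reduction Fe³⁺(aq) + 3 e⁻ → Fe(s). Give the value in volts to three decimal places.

-0.037 V

Adding the free-energy changes (−nFE°) of the two steps gives −n₃FE°₃ = −n₁FE°₁ − n₂FE°₂.
E°₃ = (1×+0.77 + 2×-0.44) / 3 = (-0.110) / 3 = -0.037 V.
E° values themselves are not directly additive — weighting by electron count is essential.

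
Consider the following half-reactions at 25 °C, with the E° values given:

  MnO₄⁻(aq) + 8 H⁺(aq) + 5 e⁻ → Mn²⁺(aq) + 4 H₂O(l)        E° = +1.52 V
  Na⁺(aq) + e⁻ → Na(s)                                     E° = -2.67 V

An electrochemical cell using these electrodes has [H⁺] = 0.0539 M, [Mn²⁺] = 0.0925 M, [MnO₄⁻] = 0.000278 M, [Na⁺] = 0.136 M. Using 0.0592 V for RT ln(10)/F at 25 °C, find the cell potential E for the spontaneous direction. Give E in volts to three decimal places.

+4.091 V

MnO₄⁻/Mn²⁺ is the cathode (higher E°), Na⁺/Na the anode: E°cell = +1.52 − (-2.67) = +4.19 V, n = 5.
Overall: MnO₄⁻(aq) + 8 H⁺(aq) + 5 Na(s) → Mn²⁺(aq) + 4 H₂O(l) + 5 Na⁺(aq)
Q = [Mn²⁺]·[Na⁺]^5 / ([MnO₄⁻]·[H⁺]^8); log Q = 8.337.
E = E° − (0.0592/n) log Q = +4.19 − (0.0592/5)(8.337) = +4.091 V.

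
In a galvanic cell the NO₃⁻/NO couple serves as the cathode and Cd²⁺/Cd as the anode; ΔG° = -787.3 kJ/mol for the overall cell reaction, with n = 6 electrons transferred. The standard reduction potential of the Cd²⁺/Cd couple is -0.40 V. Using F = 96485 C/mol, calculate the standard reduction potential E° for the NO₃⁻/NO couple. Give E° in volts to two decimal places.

E°cell = −ΔG°/(nF) = −(-787.3×10³)/((6)(96485)) = +1.360 V.
Since NO₃⁻/NO is the cathode and Cd²⁺/Cd the anode, E°cell = E°(NO₃⁻/NO) − E°(Cd²⁺/Cd).
So E°(NO₃⁻/NO) = E°cell + E°(Cd²⁺/Cd) = +1.360 + (-0.40) = +0.96 V.

+0.96 V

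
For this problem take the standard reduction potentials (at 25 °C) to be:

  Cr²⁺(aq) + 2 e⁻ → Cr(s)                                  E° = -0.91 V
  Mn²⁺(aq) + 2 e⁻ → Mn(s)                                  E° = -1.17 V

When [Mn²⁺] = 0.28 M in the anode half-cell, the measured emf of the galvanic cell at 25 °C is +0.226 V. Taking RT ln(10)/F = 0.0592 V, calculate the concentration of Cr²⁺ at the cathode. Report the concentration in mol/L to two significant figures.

0.020 M

Cr²⁺/Cr is the cathode, Mn²⁺/Mn the anode: E°cell = +0.26 V, n = 2.
Overall reaction: Cr²⁺(aq) + Mn(s) → Cr(s) + Mn²⁺(aq); Q = [Mn²⁺]^1/[Cr²⁺]^1.
From E = E° − (0.0592/n) log Q: log Q = (E° − E)·n/0.0592 = (+0.26 − (+0.226))·2/0.0592 = 1.1486.
So 1·log[Cr²⁺] = 1·log(0.28) − log Q = -0.5528 − (1.1486) = -1.7014; [Cr²⁺] = 10^(-1.7014) ≈ 0.020 M.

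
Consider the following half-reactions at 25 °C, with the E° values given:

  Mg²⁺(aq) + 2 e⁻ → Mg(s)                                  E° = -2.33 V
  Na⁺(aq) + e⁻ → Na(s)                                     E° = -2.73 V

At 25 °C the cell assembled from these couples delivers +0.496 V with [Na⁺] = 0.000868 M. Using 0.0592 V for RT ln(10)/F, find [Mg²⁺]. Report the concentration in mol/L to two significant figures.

0.0013 M

Mg²⁺/Mg is the cathode, Na⁺/Na the anode: E°cell = +0.40 V, n = 2.
Overall reaction: Mg²⁺(aq) + 2 Na(s) → Mg(s) + 2 Na⁺(aq); Q = [Na⁺]^2/[Mg²⁺]^1.
From E = E° − (0.0592/n) log Q: log Q = (E° − E)·n/0.0592 = (+0.40 − (+0.496))·2/0.0592 = -3.2432.
So 1·log[Mg²⁺] = 2·log(0.000868) − log Q = -6.1230 − (-3.2432) = -2.8798; [Mg²⁺] = 10^(-2.8798) ≈ 0.0013 M.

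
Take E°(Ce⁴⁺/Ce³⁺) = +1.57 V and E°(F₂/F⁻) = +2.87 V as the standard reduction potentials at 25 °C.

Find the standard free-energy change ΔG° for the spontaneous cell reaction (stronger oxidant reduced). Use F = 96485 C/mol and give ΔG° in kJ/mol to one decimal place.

F₂/F⁻ (E° = +2.87 V) is the cathode; Ce⁴⁺/Ce³⁺ (E° = +1.57 V) is the anode, so E°cell = +1.30 V.
Balancing electrons gives n = 2 (lcm of 2 and 1).
ΔG° = −nFE° = −(2)(96485)(+1.30) = -250,861 J = -250.9 kJ/mol.

-250.9 kJ/mol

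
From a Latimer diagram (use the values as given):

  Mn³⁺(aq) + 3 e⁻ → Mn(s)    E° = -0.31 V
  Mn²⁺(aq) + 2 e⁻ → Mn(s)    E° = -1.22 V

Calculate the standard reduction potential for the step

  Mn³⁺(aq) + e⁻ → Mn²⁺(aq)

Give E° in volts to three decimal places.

Sequential free energies add, so n₃E°₃ = n₁E°₁ + n₂E°₂.
With n₃ = 3, and the known step contributing 2×(-1.22) V, the unknown satisfies 1·E° = 3×(-0.31) − 2×(-1.22) = +1.510.
E° = +1.510 / 1 = +1.510 V.

+1.510 V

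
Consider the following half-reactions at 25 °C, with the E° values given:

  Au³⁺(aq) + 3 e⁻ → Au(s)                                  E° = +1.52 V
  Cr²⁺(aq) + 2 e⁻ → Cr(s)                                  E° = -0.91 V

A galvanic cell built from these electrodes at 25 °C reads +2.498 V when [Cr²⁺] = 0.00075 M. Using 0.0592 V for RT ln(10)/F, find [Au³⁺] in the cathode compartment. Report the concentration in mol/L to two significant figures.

0.057 M

Au³⁺/Au is the cathode, Cr²⁺/Cr the anode: E°cell = +2.43 V, n = 6.
Overall reaction: 2 Au³⁺(aq) + 3 Cr(s) → 2 Au(s) + 3 Cr²⁺(aq); Q = [Cr²⁺]^3/[Au³⁺]^2.
From E = E° − (0.0592/n) log Q: log Q = (E° − E)·n/0.0592 = (+2.43 − (+2.498))·6/0.0592 = -6.8919.
So 2·log[Au³⁺] = 3·log(0.00075) − log Q = -9.3748 − (-6.8919) = -2.4829; log[Au³⁺] = -2.4829 / 2 = -1.2414; [Au³⁺] = 10^(-1.2414) ≈ 0.057 M.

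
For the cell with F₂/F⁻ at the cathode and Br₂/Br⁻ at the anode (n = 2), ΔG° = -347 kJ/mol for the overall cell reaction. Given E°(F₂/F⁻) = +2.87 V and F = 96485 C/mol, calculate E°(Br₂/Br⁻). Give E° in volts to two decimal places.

+1.07 V

E°cell = −ΔG°/(nF) = −(-347×10³)/((2)(96485)) = +1.798 V.
Since F₂/F⁻ is the cathode and Br₂/Br⁻ the anode, E°cell = E°(F₂/F⁻) − E°(Br₂/Br⁻).
So E°(Br₂/Br⁻) = E°(F₂/F⁻) − E°cell = (+2.87) − (+1.798) = +1.07 V.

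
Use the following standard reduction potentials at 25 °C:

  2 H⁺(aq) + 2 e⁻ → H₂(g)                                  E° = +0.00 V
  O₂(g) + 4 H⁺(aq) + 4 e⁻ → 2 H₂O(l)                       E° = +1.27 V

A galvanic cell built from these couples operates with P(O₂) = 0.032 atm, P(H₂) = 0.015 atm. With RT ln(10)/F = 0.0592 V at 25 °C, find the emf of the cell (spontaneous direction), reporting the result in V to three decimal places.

O₂/H₂O is the cathode (higher E°), H⁺/H₂ the anode: E°cell = +1.27 − (+0.00) = +1.27 V, n = 4.
Overall: O₂(g) + 2 H₂(g) → 2 H₂O(l)
Q = 1 / (P(O₂)·P(H₂)^2); log Q = 5.143.
E = E° − (0.0592/n) log Q = +1.27 − (0.0592/4)(5.143) = +1.194 V.

+1.194 V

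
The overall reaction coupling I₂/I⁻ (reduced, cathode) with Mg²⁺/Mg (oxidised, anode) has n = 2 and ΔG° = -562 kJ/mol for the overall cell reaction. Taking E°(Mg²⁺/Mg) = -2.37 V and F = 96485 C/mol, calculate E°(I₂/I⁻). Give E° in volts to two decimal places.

+0.54 V

E°cell = −ΔG°/(nF) = −(-562×10³)/((2)(96485)) = +2.912 V.
Since I₂/I⁻ is the cathode and Mg²⁺/Mg the anode, E°cell = E°(I₂/I⁻) − E°(Mg²⁺/Mg).
So E°(I₂/I⁻) = E°cell + E°(Mg²⁺/Mg) = +2.912 + (-2.37) = +0.54 V.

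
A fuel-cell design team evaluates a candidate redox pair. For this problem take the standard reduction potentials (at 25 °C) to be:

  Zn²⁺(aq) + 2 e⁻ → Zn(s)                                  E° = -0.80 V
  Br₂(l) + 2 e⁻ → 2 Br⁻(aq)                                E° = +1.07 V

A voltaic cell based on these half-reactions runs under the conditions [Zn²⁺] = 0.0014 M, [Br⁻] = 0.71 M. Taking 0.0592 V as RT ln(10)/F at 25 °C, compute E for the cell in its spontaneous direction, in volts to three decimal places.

Br₂/Br⁻ is the cathode (higher E°), Zn²⁺/Zn the anode: E°cell = +1.07 − (-0.80) = +1.87 V, n = 2.
Overall: Br₂(l) + Zn(s) → 2 Br⁻(aq) + Zn²⁺(aq)
Q = [Br⁻]^2·[Zn²⁺]; log Q = -3.151.
E = E° − (0.0592/n) log Q = +1.87 − (0.0592/2)(-3.151) = +1.963 V.

+1.963 V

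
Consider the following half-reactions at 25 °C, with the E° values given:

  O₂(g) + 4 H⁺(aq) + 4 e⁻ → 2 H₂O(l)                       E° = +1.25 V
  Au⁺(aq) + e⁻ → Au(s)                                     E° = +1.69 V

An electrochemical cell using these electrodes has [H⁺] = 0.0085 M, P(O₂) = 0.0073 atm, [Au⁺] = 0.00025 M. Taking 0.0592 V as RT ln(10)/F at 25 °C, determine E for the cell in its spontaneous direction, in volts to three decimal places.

+0.381 V

Au⁺/Au is the cathode (higher E°), O₂/H₂O the anode: E°cell = +1.69 − (+1.25) = +0.44 V, n = 4.
Overall: 4 Au⁺(aq) + 2 H₂O(l) → 4 Au(s) + O₂(g) + 4 H⁺(aq)
Q = P(O₂)·[H⁺]^4 / ([Au⁺]^4); log Q = 3.989.
E = E° − (0.0592/n) log Q = +0.44 − (0.0592/4)(3.989) = +0.381 V.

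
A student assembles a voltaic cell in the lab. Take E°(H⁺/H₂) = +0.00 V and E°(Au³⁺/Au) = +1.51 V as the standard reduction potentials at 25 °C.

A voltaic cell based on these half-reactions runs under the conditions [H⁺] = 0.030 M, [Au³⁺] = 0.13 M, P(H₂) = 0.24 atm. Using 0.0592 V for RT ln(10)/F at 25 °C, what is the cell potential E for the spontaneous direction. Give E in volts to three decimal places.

+1.564 V

Au³⁺/Au is the cathode (higher E°), H⁺/H₂ the anode: E°cell = +1.51 − (+0.00) = +1.51 V, n = 6.
Overall: 2 Au³⁺(aq) + 3 H₂(g) → 2 Au(s) + 6 H⁺(aq)
Q = [H⁺]^6 / ([Au³⁺]^2·P(H₂)^3); log Q = -5.506.
E = E° − (0.0592/n) log Q = +1.51 − (0.0592/6)(-5.506) = +1.564 V.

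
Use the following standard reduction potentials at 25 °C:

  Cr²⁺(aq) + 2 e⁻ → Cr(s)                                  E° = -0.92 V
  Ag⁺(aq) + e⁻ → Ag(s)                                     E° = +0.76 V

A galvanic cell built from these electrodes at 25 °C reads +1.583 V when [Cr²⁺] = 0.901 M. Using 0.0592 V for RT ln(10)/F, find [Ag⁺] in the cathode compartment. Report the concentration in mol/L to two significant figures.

0.022 M

Ag⁺/Ag is the cathode, Cr²⁺/Cr the anode: E°cell = +1.68 V, n = 2.
Overall reaction: 2 Ag⁺(aq) + Cr(s) → 2 Ag(s) + Cr²⁺(aq); Q = [Cr²⁺]^1/[Ag⁺]^2.
From E = E° − (0.0592/n) log Q: log Q = (E° − E)·n/0.0592 = (+1.68 − (+1.583))·2/0.0592 = 3.2770.
So 2·log[Ag⁺] = 1·log(0.901) − log Q = -0.0453 − (3.2770) = -3.3223; log[Ag⁺] = -3.3223 / 2 = -1.6611; [Ag⁺] = 10^(-1.6611) ≈ 0.022 M.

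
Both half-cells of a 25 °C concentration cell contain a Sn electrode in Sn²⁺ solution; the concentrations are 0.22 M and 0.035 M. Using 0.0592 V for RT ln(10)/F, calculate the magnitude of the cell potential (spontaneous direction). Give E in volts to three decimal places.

For a concentration cell E°cell = 0. The 0.22 M side is the cathode (reduction is favoured where [Sn²⁺] is higher).
With n = 2, E = −(0.0592/2) log([Sn²⁺]ₐₙ/[Sn²⁺]꜀ₐₜ) = −(0.0592/2) log(0.035/0.22) = −(0.0592/2)(-0.798) = +0.024 V.

+0.024 V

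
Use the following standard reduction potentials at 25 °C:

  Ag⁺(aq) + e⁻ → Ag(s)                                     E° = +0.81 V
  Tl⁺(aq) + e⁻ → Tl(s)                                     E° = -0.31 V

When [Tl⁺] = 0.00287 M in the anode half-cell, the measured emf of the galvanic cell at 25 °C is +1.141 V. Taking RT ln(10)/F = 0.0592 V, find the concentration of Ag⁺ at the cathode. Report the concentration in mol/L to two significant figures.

Ag⁺/Ag is the cathode, Tl⁺/Tl the anode: E°cell = +1.12 V, n = 1.
Overall reaction: Ag⁺(aq) + Tl(s) → Ag(s) + Tl⁺(aq); Q = [Tl⁺]^1/[Ag⁺]^1.
From E = E° − (0.0592/n) log Q: log Q = (E° − E)·n/0.0592 = (+1.12 − (+1.141))·1/0.0592 = -0.3547.
So 1·log[Ag⁺] = 1·log(0.00287) − log Q = -2.5421 − (-0.3547) = -2.1874; [Ag⁺] = 10^(-2.1874) ≈ 0.0065 M.

0.0065 M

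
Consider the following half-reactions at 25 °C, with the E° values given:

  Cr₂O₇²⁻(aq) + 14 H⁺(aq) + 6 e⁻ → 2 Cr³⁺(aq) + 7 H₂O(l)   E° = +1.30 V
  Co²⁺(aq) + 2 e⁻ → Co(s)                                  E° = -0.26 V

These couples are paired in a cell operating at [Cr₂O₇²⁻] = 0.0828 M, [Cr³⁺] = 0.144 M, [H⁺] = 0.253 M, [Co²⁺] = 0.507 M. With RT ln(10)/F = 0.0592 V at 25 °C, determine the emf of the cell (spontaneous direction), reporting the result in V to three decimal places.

Cr₂O₇²⁻/Cr³⁺ is the cathode (higher E°), Co²⁺/Co the anode: E°cell = +1.30 − (-0.26) = +1.56 V, n = 6.
Overall: Cr₂O₇²⁻(aq) + 14 H⁺(aq) + 3 Co(s) → 2 Cr³⁺(aq) + 7 H₂O(l) + 3 Co²⁺(aq)
Q = [Cr³⁺]^2·[Co²⁺]^3 / ([Cr₂O₇²⁻]·[H⁺]^14); log Q = 6.870.
E = E° − (0.0592/n) log Q = +1.56 − (0.0592/6)(6.870) = +1.492 V.

+1.492 V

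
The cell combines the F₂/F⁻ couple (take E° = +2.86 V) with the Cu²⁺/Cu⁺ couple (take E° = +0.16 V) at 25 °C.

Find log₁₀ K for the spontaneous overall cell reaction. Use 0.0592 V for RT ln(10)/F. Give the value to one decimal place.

91.2

Cathode: F₂/F⁻; anode: Cu²⁺/Cu⁺. E°cell = +2.70 V, n = 2.
log K = nE°cell / 0.0592 = (2)(+2.70) / 0.0592 = 91.2.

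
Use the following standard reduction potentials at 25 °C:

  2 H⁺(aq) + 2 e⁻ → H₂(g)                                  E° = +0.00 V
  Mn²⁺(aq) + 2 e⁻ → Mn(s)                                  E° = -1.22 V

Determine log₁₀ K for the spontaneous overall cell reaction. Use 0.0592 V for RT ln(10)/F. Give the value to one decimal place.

Cathode: H⁺/H₂; anode: Mn²⁺/Mn. E°cell = +1.22 V, n = 2.
log K = nE°cell / 0.0592 = (2)(+1.22) / 0.0592 = 41.2.

41.2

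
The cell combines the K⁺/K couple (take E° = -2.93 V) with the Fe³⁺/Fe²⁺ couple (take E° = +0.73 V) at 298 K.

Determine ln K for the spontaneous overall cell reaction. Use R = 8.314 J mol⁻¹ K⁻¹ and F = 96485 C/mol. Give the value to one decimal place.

Cathode: Fe³⁺/Fe²⁺; anode: K⁺/K. E°cell = (+0.73) − (-2.93) = +3.66 V, with n = 1.
ΔG° = −nFE° = −RT ln K, so ln K = nFE°/(RT) = (1)(96485)(+3.66) / ((8.314)(298)) = 142.533.

142.5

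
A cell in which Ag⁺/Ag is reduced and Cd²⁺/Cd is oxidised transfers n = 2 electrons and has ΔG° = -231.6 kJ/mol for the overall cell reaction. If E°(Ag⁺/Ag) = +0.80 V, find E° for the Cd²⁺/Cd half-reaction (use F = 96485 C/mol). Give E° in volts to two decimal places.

-0.40 V

E°cell = −ΔG°/(nF) = −(-231.6×10³)/((2)(96485)) = +1.200 V.
Since Ag⁺/Ag is the cathode and Cd²⁺/Cd the anode, E°cell = E°(Ag⁺/Ag) − E°(Cd²⁺/Cd).
So E°(Cd²⁺/Cd) = E°(Ag⁺/Ag) − E°cell = (+0.80) − (+1.200) = -0.40 V.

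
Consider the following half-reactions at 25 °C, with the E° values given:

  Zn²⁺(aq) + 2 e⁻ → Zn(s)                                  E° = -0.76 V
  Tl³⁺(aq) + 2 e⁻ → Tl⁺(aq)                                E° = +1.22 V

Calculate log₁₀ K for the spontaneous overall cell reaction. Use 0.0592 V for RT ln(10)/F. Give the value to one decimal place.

66.9

Cathode: Tl³⁺/Tl⁺; anode: Zn²⁺/Zn. E°cell = +1.98 V, n = 2.
log K = nE°cell / 0.0592 = (2)(+1.98) / 0.0592 = 66.9.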